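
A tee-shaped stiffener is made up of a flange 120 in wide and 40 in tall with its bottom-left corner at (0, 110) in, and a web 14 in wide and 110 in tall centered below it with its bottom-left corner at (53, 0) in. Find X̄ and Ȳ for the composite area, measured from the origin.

web: A = 14 × 110 = 1540.00, centroid at (60.00, 55.00).
flange: A = 120 × 40 = 4800.00, centroid at (60.00, 130.00).
ΣA = 6340.00 in²
ΣAX̄ = (1540.00)(60.00) + (4800.00)(60.00) = 380400.00 in³
ΣAȲ = (1540.00)(55.00) + (4800.00)(130.00) = 708700.00 in³
X̄ = 380400.00 / 6340.00 = 60.00 in
Ȳ = 708700.00 / 6340.00 = 111.78 in

X̄ = 60.00 in, Ȳ = 111.78 in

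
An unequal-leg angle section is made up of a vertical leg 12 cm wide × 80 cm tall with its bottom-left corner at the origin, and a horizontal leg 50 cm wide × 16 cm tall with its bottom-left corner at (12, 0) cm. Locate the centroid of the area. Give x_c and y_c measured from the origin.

x_c = 20.09 cm, y_c = 25.45 cm

Part | A | x̄ᵢ | ȳᵢ | A·x̄ᵢ | A·ȳᵢ
vertical leg | 960.00 | 6.00 | 40.00 | 5760.00 | 38400.00
horizontal leg | 800.00 | 37.00 | 8.00 | 29600.00 | 6400.00
Σ | 1760.00 |  |  | 35360.00 | 44800.00
x_c = 35360.00 / 1760.00 = 20.09 cm
y_c = 44800.00 / 1760.00 = 25.45 cm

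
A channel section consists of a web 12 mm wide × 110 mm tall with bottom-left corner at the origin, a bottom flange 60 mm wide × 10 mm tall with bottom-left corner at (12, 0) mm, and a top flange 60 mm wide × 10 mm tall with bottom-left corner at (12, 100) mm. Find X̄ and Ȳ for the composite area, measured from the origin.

web: A = 12 × 110 = 1320.00, centroid at (6.00, 55.00).
bottom flange: A = 60 × 10 = 600.00, centroid at (42.00, 5.00).
top flange: A = 60 × 10 = 600.00, centroid at (42.00, 105.00).
ΣA = 2520.00 mm², ΣAX̄ = 58320.00 mm³, ΣAȲ = 138600.00 mm³.
X̄ = 58320.00/2520.00 = 23.14 mm; Ȳ = 138600.00/2520.00 = 55.00 mm.

X̄ = 23.14 mm, Ȳ = 55.00 mm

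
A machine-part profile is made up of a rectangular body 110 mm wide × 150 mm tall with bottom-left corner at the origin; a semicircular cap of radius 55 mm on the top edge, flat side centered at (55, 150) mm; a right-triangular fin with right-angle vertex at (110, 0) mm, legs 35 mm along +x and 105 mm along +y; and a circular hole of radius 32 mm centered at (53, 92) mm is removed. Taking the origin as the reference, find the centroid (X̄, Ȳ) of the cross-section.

X̄ = 61.49 mm, Ȳ = 92.06 mm

rectangular body: A = 110 × 150 = 16500.00, centroid at (55.00, 75.00).
semicircular top: A = ½π·55² = 4751.66, centroid at (55.00, 173.34).
triangular fin: A = ½·35·105 = 1837.50, centroid at (121.67, 35.00).
hole: A = −π·32² = -3216.99, centroid at (53.00, 92.00).
ΣA = 19872.17 mm², ΣAX̄ = 1221903.22 mm³, ΣAȲ = 1829514.84 mm³.
X̄ = 1221903.22/19872.17 = 61.49 mm; Ȳ = 1829514.84/19872.17 = 92.06 mm.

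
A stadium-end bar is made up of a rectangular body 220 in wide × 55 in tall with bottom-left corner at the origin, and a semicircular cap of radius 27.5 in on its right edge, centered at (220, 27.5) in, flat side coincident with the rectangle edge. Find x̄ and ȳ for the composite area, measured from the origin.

rectangular body: A = 220 × 55 = 12100.00, centroid at (110.00, 27.50).
semicircular end: A = ½π·27.5² = 1187.91, centroid at (231.67, 27.50).
ΣA = 13287.91 in²
ΣAx̄ = (12100.00)(110.00) + (1187.91)(231.67) = 1606205.82 in³
ΣAȳ = (12100.00)(27.50) + (1187.91)(27.50) = 365417.65 in³
x̄ = 1606205.82 / 13287.91 = 120.88 in
ȳ = 365417.65 / 13287.91 = 27.50 in

x̄ = 120.88 in, ȳ = 27.50 in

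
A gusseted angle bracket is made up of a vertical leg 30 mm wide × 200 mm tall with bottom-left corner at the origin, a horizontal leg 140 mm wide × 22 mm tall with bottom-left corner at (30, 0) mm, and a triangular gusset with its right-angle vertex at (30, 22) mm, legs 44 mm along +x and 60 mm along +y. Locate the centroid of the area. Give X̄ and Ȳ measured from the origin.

Part | A | x̄ᵢ | ȳᵢ | A·x̄ᵢ | A·ȳᵢ
vertical leg | 6000.00 | 15.00 | 100.00 | 90000.00 | 600000.00
horizontal leg | 3080.00 | 100.00 | 11.00 | 308000.00 | 33880.00
gusset | 1320.00 | 44.67 | 42.00 | 58960.00 | 55440.00
Σ | 10400.00 |  |  | 456960.00 | 689320.00
X̄ = 456960.00 / 10400.00 = 43.94 mm
Ȳ = 689320.00 / 10400.00 = 66.28 mm

X̄ = 43.94 mm, Ȳ = 66.28 mm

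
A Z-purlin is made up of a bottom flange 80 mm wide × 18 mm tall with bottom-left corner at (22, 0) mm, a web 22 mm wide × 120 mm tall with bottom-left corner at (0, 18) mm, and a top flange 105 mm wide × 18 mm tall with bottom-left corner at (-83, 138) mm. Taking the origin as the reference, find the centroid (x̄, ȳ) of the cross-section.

bottom flange: A = 80 × 18 = 1440.00, centroid at (62.00, 9.00).
web: A = 22 × 120 = 2640.00, centroid at (11.00, 78.00).
top flange: A = 105 × 18 = 1890.00, centroid at (-30.50, 147.00).
ΣA = 5970.00 mm²
ΣAx̄ = (1440.00)(62.00) + (2640.00)(11.00) + (1890.00)(-30.50) = 60675.00 mm³
ΣAȳ = (1440.00)(9.00) + (2640.00)(78.00) + (1890.00)(147.00) = 496710.00 mm³
x̄ = 60675.00 / 5970.00 = 10.16 mm
ȳ = 496710.00 / 5970.00 = 83.20 mm

x̄ = 10.16 mm, ȳ = 83.20 mm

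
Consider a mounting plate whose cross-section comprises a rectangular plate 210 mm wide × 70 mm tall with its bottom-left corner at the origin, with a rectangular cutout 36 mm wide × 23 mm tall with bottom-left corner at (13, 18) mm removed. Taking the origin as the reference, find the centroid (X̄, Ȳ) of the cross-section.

X̄ = 109.42 mm, Ȳ = 35.33 mm

plate: A = 210 × 70 = 14700.00, centroid at (105.00, 35.00).
hole: A = −(36 × 23) = -828.00, centroid at (31.00, 29.50).
ΣA = 13872.00 mm²
ΣAX̄ = (14700.00)(105.00) + (-828.00)(31.00) = 1517832.00 mm³
ΣAȲ = (14700.00)(35.00) + (-828.00)(29.50) = 490074.00 mm³
X̄ = 1517832.00 / 13872.00 = 109.42 mm
Ȳ = 490074.00 / 13872.00 = 35.33 mm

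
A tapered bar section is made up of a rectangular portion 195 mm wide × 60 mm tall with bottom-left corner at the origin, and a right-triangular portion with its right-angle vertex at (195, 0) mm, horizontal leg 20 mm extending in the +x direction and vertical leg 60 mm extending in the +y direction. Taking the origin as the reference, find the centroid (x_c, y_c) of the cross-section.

x_c = 102.58 mm, y_c = 29.51 mm

rectangular portion: A = 195 × 60 = 11700.00, centroid at (97.50, 30.00).
triangular portion: A = ½·20·60 = 600.00, centroid at (201.67, 20.00).
ΣA = 12300.00 mm²
ΣAx_c = (11700.00)(97.50) + (600.00)(201.67) = 1261750.00 mm³
ΣAy_c = (11700.00)(30.00) + (600.00)(20.00) = 363000.00 mm³
x_c = 1261750.00 / 12300.00 = 102.58 mm
y_c = 363000.00 / 12300.00 = 29.51 mm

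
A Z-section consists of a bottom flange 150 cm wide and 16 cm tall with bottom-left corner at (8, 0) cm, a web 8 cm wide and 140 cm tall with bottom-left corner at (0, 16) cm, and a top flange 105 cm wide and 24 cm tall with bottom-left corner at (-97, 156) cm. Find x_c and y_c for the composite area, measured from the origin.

x_c = 15.16 cm, y_c = 89.22 cm

bottom flange: A = 150 × 16 = 2400.00, centroid at (83.00, 8.00).
web: A = 8 × 140 = 1120.00, centroid at (4.00, 86.00).
top flange: A = 105 × 24 = 2520.00, centroid at (-44.50, 168.00).
ΣA = 6040.00 cm²
ΣAx_c = (2400.00)(83.00) + (1120.00)(4.00) + (2520.00)(-44.50) = 91540.00 cm³
ΣAy_c = (2400.00)(8.00) + (1120.00)(86.00) + (2520.00)(168.00) = 538880.00 cm³
x_c = 91540.00 / 6040.00 = 15.16 cm
y_c = 538880.00 / 6040.00 = 89.22 cm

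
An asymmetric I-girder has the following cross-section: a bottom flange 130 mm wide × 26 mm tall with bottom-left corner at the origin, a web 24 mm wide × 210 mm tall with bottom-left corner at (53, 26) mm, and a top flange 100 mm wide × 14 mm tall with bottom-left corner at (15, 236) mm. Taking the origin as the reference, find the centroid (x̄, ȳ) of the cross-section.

bottom flange: A = 130 × 26 = 3380.00, centroid at (65.00, 13.00).
web: A = 24 × 210 = 5040.00, centroid at (65.00, 131.00).
top flange: A = 100 × 14 = 1400.00, centroid at (65.00, 243.00).
ΣA = 9820.00 mm², ΣAx̄ = 638300.00 mm³, ΣAȳ = 1044380.00 mm³.
x̄ = 638300.00/9820.00 = 65.00 mm; ȳ = 1044380.00/9820.00 = 106.35 mm.

x̄ = 65.00 mm, ȳ = 106.35 mm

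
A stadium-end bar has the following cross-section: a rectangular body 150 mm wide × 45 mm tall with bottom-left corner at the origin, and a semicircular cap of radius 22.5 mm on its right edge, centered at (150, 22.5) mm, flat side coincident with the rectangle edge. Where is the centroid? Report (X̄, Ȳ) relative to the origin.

Part | A | x̄ᵢ | ȳᵢ | A·x̄ᵢ | A·ȳᵢ
rectangular body | 6750.00 | 75.00 | 22.50 | 506250.00 | 151875.00
semicircular end | 795.22 | 159.55 | 22.50 | 126876.10 | 17892.35
Σ | 7545.22 |  |  | 633126.10 | 169767.35
X̄ = 633126.10 / 7545.22 = 83.91 mm
Ȳ = 169767.35 / 7545.22 = 22.50 mm

X̄ = 83.91 mm, Ȳ = 22.50 mm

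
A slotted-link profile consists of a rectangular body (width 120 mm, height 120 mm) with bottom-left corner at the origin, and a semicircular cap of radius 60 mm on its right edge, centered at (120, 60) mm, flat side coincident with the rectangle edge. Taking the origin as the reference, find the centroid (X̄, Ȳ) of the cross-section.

rectangular body: A = 120 × 120 = 14400.00, centroid at (60.00, 60.00).
semicircular end: A = ½π·60² = 5654.87, centroid at (145.46, 60.00).
ΣA = 20054.87 mm²
ΣAX̄ = (14400.00)(60.00) + (5654.87)(145.46) = 1686584.01 mm³
ΣAȲ = (14400.00)(60.00) + (5654.87)(60.00) = 1203292.01 mm³
X̄ = 1686584.01 / 20054.87 = 84.10 mm
Ȳ = 1203292.01 / 20054.87 = 60.00 mm

X̄ = 84.10 mm, Ȳ = 60.00 mm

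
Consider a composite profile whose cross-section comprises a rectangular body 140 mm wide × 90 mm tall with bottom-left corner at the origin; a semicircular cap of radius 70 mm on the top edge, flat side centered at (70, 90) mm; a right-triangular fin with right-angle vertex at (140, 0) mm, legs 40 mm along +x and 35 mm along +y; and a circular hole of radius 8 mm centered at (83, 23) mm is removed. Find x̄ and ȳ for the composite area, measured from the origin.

rectangular body: A = 140 × 90 = 12600.00, centroid at (70.00, 45.00).
semicircular top: A = ½π·70² = 7696.90, centroid at (70.00, 119.71).
triangular fin: A = ½·40·35 = 700.00, centroid at (153.33, 11.67).
hole: A = −π·8² = -201.06, centroid at (83.00, 23.00).
ΣA = 20795.84 mm²
ΣAx̄ = (12600.00)(70.00) + (7696.90)(70.00) + (700.00)(153.33) + (-201.06)(83.00) = 1511428.33 mm³
ΣAȳ = (12600.00)(45.00) + (7696.90)(119.71) + (700.00)(11.67) + (-201.06)(23.00) = 1491930.09 mm³
x̄ = 1511428.33 / 20795.84 = 72.68 mm
ȳ = 1491930.09 / 20795.84 = 71.74 mm

x̄ = 72.68 mm, ȳ = 71.74 mm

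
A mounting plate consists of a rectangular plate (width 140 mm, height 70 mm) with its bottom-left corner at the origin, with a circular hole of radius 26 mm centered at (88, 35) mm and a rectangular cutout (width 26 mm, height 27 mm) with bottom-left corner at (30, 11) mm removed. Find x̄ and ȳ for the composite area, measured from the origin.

Part | A | x̄ᵢ | ȳᵢ | A·x̄ᵢ | A·ȳᵢ
plate | 9800.00 | 70.00 | 35.00 | 686000.00 | 343000.00
hole 1 | -2123.72 | 88.00 | 35.00 | -186887.06 | -74330.08
hole 2 | -702.00 | 43.00 | 24.50 | -30186.00 | -17199.00
Σ | 6974.28 |  |  | 468926.94 | 251470.92
x̄ = 468926.94 / 6974.28 = 67.24 mm
ȳ = 251470.92 / 6974.28 = 36.06 mm

x̄ = 67.24 mm, ȳ = 36.06 mm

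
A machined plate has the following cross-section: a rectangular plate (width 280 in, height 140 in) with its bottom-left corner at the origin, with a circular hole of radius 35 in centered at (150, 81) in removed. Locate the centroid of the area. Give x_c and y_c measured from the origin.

x_c = 138.91 in, y_c = 68.80 in

plate: A = 280 × 140 = 39200.00, centroid at (140.00, 70.00).
hole: A = −π·35² = -3848.45, centroid at (150.00, 81.00).
ΣA = 35351.55 in², ΣAx_c = 4910732.35 in³, ΣAy_c = 2432275.47 in³.
x_c = 4910732.35/35351.55 = 138.91 in; y_c = 2432275.47/35351.55 = 68.80 in.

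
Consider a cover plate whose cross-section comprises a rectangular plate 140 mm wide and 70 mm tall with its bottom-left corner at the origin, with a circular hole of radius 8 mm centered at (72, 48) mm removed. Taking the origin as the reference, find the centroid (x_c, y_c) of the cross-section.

Part | A | x̄ᵢ | ȳᵢ | A·x̄ᵢ | A·ȳᵢ
plate | 9800.00 | 70.00 | 35.00 | 686000.00 | 343000.00
hole | -201.06 | 72.00 | 48.00 | -14476.46 | -9650.97
Σ | 9598.94 |  |  | 671523.54 | 333349.03
x_c = 671523.54 / 9598.94 = 69.96 mm
y_c = 333349.03 / 9598.94 = 34.73 mm

x_c = 69.96 mm, y_c = 34.73 mm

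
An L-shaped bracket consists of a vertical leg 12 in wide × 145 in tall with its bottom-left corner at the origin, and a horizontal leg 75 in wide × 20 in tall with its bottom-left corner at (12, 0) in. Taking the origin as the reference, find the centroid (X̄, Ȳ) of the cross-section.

X̄ = 26.14 in, Ȳ = 43.56 in

vertical leg: A = 12 × 145 = 1740.00, centroid at (6.00, 72.50).
horizontal leg: A = 75 × 20 = 1500.00, centroid at (49.50, 10.00).
ΣA = 3240.00 in²
ΣAX̄ = (1740.00)(6.00) + (1500.00)(49.50) = 84690.00 in³
ΣAȲ = (1740.00)(72.50) + (1500.00)(10.00) = 141150.00 in³
X̄ = 84690.00 / 3240.00 = 26.14 in
Ȳ = 141150.00 / 3240.00 = 43.56 in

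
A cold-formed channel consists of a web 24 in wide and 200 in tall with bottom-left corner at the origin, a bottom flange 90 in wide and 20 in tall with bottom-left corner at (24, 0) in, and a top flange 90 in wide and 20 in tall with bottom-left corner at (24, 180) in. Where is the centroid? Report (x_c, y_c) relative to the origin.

web: A = 24 × 200 = 4800.00, centroid at (12.00, 100.00).
bottom flange: A = 90 × 20 = 1800.00, centroid at (69.00, 10.00).
top flange: A = 90 × 20 = 1800.00, centroid at (69.00, 190.00).
ΣA = 8400.00 in²
ΣAx_c = (4800.00)(12.00) + (1800.00)(69.00) + (1800.00)(69.00) = 306000.00 in³
ΣAy_c = (4800.00)(100.00) + (1800.00)(10.00) + (1800.00)(190.00) = 840000.00 in³
x_c = 306000.00 / 8400.00 = 36.43 in
y_c = 840000.00 / 8400.00 = 100.00 in

x_c = 36.43 in, y_c = 100.00 in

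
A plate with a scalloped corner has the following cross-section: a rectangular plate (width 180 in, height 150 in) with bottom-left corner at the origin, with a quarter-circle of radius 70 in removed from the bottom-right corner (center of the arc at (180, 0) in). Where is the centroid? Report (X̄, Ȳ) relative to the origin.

X̄ = 79.98 in, Ȳ = 82.53 in

plate: A = 180 × 150 = 27000.00, centroid at (90.00, 75.00).
removed quarter-circle: A = −¼π·70² = -3848.45, centroid at (150.29, 29.71).
ΣA = 23151.55 in²
ΣAX̄ = (27000.00)(90.00) + (-3848.45)(150.29) = 1851612.15 in³
ΣAȲ = (27000.00)(75.00) + (-3848.45)(29.71) = 1910666.67 in³
X̄ = 1851612.15 / 23151.55 = 79.98 in
Ȳ = 1910666.67 / 23151.55 = 82.53 in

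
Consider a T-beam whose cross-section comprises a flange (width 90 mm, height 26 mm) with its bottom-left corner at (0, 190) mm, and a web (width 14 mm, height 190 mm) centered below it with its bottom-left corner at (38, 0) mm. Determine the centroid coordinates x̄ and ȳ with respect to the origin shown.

Part | A | x̄ᵢ | ȳᵢ | A·x̄ᵢ | A·ȳᵢ
web | 2660.00 | 45.00 | 95.00 | 119700.00 | 252700.00
flange | 2340.00 | 45.00 | 203.00 | 105300.00 | 475020.00
Σ | 5000.00 |  |  | 225000.00 | 727720.00
x̄ = 225000.00 / 5000.00 = 45.00 mm
ȳ = 727720.00 / 5000.00 = 145.54 mm

x̄ = 45.00 mm, ȳ = 145.54 mm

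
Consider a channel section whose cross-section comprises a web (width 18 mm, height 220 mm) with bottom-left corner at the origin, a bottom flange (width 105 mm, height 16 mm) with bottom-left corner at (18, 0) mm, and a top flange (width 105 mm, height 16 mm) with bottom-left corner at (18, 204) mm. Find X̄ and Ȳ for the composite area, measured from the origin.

web: A = 18 × 220 = 3960.00, centroid at (9.00, 110.00).
bottom flange: A = 105 × 16 = 1680.00, centroid at (70.50, 8.00).
top flange: A = 105 × 16 = 1680.00, centroid at (70.50, 212.00).
ΣA = 7320.00 mm², ΣAX̄ = 272520.00 mm³, ΣAȲ = 805200.00 mm³.
X̄ = 272520.00/7320.00 = 37.23 mm; Ȳ = 805200.00/7320.00 = 110.00 mm.

X̄ = 37.23 mm, Ȳ = 110.00 mm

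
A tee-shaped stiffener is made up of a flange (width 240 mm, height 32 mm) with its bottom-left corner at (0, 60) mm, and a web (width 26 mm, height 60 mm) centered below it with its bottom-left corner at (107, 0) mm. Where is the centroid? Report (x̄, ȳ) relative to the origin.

Part | A | x̄ᵢ | ȳᵢ | A·x̄ᵢ | A·ȳᵢ
web | 1560.00 | 120.00 | 30.00 | 187200.00 | 46800.00
flange | 7680.00 | 120.00 | 76.00 | 921600.00 | 583680.00
Σ | 9240.00 |  |  | 1108800.00 | 630480.00
x̄ = 1108800.00 / 9240.00 = 120.00 mm
ȳ = 630480.00 / 9240.00 = 68.23 mm

x̄ = 120.00 mm, ȳ = 68.23 mm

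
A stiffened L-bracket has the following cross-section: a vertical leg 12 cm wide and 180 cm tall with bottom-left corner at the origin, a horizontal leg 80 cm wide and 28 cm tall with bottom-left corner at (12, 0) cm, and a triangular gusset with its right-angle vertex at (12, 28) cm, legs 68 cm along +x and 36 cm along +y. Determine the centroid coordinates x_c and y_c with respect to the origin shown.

x_c = 30.56 cm, y_c = 48.85 cm

vertical leg: A = 12 × 180 = 2160.00, centroid at (6.00, 90.00).
horizontal leg: A = 80 × 28 = 2240.00, centroid at (52.00, 14.00).
gusset: A = ½·68·36 = 1224.00, centroid at (34.67, 40.00).
ΣA = 5624.00 cm²
ΣAx_c = (2160.00)(6.00) + (2240.00)(52.00) + (1224.00)(34.67) = 171872.00 cm³
ΣAy_c = (2160.00)(90.00) + (2240.00)(14.00) + (1224.00)(40.00) = 274720.00 cm³
x_c = 171872.00 / 5624.00 = 30.56 cm
y_c = 274720.00 / 5624.00 = 48.85 cm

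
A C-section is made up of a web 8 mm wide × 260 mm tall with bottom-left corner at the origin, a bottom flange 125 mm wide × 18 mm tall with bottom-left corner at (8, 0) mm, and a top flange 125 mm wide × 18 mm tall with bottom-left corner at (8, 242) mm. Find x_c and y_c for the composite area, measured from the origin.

web: A = 8 × 260 = 2080.00, centroid at (4.00, 130.00).
bottom flange: A = 125 × 18 = 2250.00, centroid at (70.50, 9.00).
top flange: A = 125 × 18 = 2250.00, centroid at (70.50, 251.00).
ΣA = 6580.00 mm², ΣAx_c = 325570.00 mm³, ΣAy_c = 855400.00 mm³.
x_c = 325570.00/6580.00 = 49.48 mm; y_c = 855400.00/6580.00 = 130.00 mm.

x_c = 49.48 mm, y_c = 130.00 mm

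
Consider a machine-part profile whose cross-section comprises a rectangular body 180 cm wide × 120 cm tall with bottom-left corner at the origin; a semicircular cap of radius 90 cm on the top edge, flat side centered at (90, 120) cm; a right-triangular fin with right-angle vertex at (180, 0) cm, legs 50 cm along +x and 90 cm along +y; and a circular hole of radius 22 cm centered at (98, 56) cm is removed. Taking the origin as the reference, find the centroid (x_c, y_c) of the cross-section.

Part | A | x̄ᵢ | ȳᵢ | A·x̄ᵢ | A·ȳᵢ
rectangular body | 21600.00 | 90.00 | 60.00 | 1944000.00 | 1296000.00
semicircular top | 12723.45 | 90.00 | 158.20 | 1145110.52 | 2012814.03
triangular fin | 2250.00 | 196.67 | 30.00 | 442500.00 | 67500.00
hole | -1520.53 | 98.00 | 56.00 | -149012.02 | -85149.73
Σ | 35052.92 |  |  | 3382598.50 | 3291164.30
x_c = 3382598.50 / 35052.92 = 96.50 cm
y_c = 3291164.30 / 35052.92 = 93.89 cm

x_c = 96.50 cm, y_c = 93.89 cm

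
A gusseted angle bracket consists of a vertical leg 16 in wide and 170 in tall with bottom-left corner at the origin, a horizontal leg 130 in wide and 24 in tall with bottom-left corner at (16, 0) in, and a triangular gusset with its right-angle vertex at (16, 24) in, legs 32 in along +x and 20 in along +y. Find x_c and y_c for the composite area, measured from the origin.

x_c = 45.94 in, y_c = 45.20 in

Part | A | x̄ᵢ | ȳᵢ | A·x̄ᵢ | A·ȳᵢ
vertical leg | 2720.00 | 8.00 | 85.00 | 21760.00 | 231200.00
horizontal leg | 3120.00 | 81.00 | 12.00 | 252720.00 | 37440.00
gusset | 320.00 | 26.67 | 30.67 | 8533.33 | 9813.33
Σ | 6160.00 |  |  | 283013.33 | 278453.33
x_c = 283013.33 / 6160.00 = 45.94 in
y_c = 278453.33 / 6160.00 = 45.20 in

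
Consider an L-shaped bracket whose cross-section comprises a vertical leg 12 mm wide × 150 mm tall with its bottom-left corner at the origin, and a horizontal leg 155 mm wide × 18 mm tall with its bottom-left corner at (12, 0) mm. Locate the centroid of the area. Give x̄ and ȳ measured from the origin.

Part | A | x̄ᵢ | ȳᵢ | A·x̄ᵢ | A·ȳᵢ
vertical leg | 1800.00 | 6.00 | 75.00 | 10800.00 | 135000.00
horizontal leg | 2790.00 | 89.50 | 9.00 | 249705.00 | 25110.00
Σ | 4590.00 |  |  | 260505.00 | 160110.00
x̄ = 260505.00 / 4590.00 = 56.75 mm
ȳ = 160110.00 / 4590.00 = 34.88 mm

x̄ = 56.75 mm, ȳ = 34.88 mm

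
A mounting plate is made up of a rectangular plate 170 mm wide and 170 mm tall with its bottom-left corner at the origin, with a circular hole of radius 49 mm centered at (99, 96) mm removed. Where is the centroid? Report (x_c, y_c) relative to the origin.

x_c = 80.06 mm, y_c = 81.11 mm

plate: A = 170 × 170 = 28900.00, centroid at (85.00, 85.00).
hole: A = −π·49² = -7542.96, centroid at (99.00, 96.00).
ΣA = 21357.04 mm²
ΣAx_c = (28900.00)(85.00) + (-7542.96)(99.00) = 1709746.57 mm³
ΣAy_c = (28900.00)(85.00) + (-7542.96)(96.00) = 1732375.46 mm³
x_c = 1709746.57 / 21357.04 = 80.06 mm
y_c = 1732375.46 / 21357.04 = 81.11 mm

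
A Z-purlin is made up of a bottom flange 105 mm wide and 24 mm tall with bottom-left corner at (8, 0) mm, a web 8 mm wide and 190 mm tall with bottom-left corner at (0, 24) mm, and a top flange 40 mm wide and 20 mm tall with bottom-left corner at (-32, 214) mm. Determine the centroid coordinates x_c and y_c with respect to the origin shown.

bottom flange: A = 105 × 24 = 2520.00, centroid at (60.50, 12.00).
web: A = 8 × 190 = 1520.00, centroid at (4.00, 119.00).
top flange: A = 40 × 20 = 800.00, centroid at (-12.00, 224.00).
ΣA = 4840.00 mm²
ΣAx_c = (2520.00)(60.50) + (1520.00)(4.00) + (800.00)(-12.00) = 148940.00 mm³
ΣAy_c = (2520.00)(12.00) + (1520.00)(119.00) + (800.00)(224.00) = 390320.00 mm³
x_c = 148940.00 / 4840.00 = 30.77 mm
y_c = 390320.00 / 4840.00 = 80.64 mm

x_c = 30.77 mm, y_c = 80.64 mm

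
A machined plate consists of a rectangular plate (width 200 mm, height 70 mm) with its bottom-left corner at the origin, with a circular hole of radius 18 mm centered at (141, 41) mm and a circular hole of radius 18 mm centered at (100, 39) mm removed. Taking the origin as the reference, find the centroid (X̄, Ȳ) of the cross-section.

X̄ = 96.51 mm, Ȳ = 34.15 mm

plate: A = 200 × 70 = 14000.00, centroid at (100.00, 35.00).
hole 1: A = −π·18² = -1017.88, centroid at (141.00, 41.00).
hole 2: A = −π·18² = -1017.88, centroid at (100.00, 39.00).
ΣA = 11964.25 mm²
ΣAX̄ = (14000.00)(100.00) + (-1017.88)(141.00) + (-1017.88)(100.00) = 1154691.88 mm³
ΣAȲ = (14000.00)(35.00) + (-1017.88)(41.00) + (-1017.88)(39.00) = 408569.92 mm³
X̄ = 1154691.88 / 11964.25 = 96.51 mm
Ȳ = 408569.92 / 11964.25 = 34.15 mm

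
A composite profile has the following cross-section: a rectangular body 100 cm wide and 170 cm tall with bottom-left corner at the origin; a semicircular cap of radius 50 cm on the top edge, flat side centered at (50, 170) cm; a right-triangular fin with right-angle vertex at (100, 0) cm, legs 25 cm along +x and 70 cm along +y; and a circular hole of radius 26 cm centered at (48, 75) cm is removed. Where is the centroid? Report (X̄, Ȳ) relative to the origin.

X̄ = 52.81 cm, Ȳ = 104.53 cm

rectangular body: A = 100 × 170 = 17000.00, centroid at (50.00, 85.00).
semicircular top: A = ½π·50² = 3926.99, centroid at (50.00, 191.22).
triangular fin: A = ½·25·70 = 875.00, centroid at (108.33, 23.33).
hole: A = −π·26² = -2123.72, centroid at (48.00, 75.00).
ΣA = 19678.27 cm², ΣAX̄ = 1039202.81 cm³, ΣAȲ = 2057059.69 cm³.
X̄ = 1039202.81/19678.27 = 52.81 cm; Ȳ = 2057059.69/19678.27 = 104.53 cm.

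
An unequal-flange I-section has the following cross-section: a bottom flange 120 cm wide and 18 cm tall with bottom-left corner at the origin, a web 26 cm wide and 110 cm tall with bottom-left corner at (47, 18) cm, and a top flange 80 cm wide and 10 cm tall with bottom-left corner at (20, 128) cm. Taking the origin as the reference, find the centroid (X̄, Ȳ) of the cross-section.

X̄ = 60.00 cm, Ȳ = 57.49 cm

bottom flange: A = 120 × 18 = 2160.00, centroid at (60.00, 9.00).
web: A = 26 × 110 = 2860.00, centroid at (60.00, 73.00).
top flange: A = 80 × 10 = 800.00, centroid at (60.00, 133.00).
ΣA = 5820.00 cm², ΣAX̄ = 349200.00 cm³, ΣAȲ = 334620.00 cm³.
X̄ = 349200.00/5820.00 = 60.00 cm; Ȳ = 334620.00/5820.00 = 57.49 cm.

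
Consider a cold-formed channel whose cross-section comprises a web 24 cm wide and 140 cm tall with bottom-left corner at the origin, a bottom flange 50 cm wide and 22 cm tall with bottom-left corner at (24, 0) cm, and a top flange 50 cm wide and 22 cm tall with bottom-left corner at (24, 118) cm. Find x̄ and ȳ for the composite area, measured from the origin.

x̄ = 26.64 cm, ȳ = 70.00 cm

web: A = 24 × 140 = 3360.00, centroid at (12.00, 70.00).
bottom flange: A = 50 × 22 = 1100.00, centroid at (49.00, 11.00).
top flange: A = 50 × 22 = 1100.00, centroid at (49.00, 129.00).
ΣA = 5560.00 cm², ΣAx̄ = 148120.00 cm³, ΣAȳ = 389200.00 cm³.
x̄ = 148120.00/5560.00 = 26.64 cm; ȳ = 389200.00/5560.00 = 70.00 cm.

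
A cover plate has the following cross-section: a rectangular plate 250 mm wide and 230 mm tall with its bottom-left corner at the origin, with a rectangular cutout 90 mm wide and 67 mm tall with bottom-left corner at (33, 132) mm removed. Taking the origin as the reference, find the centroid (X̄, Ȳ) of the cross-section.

X̄ = 130.51 mm, Ȳ = 109.08 mm

plate: A = 250 × 230 = 57500.00, centroid at (125.00, 115.00).
hole: A = −(90 × 67) = -6030.00, centroid at (78.00, 165.50).
ΣA = 51470.00 mm², ΣAX̄ = 6717160.00 mm³, ΣAȲ = 5614535.00 mm³.
X̄ = 6717160.00/51470.00 = 130.51 mm; Ȳ = 5614535.00/51470.00 = 109.08 mm.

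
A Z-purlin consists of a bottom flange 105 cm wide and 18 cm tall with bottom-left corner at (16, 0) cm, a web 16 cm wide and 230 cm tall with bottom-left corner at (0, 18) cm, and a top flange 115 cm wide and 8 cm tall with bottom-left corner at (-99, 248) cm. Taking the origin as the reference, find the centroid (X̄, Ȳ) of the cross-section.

X̄ = 18.60 cm, Ȳ = 113.76 cm

Part | A | x̄ᵢ | ȳᵢ | A·x̄ᵢ | A·ȳᵢ
bottom flange | 1890.00 | 68.50 | 9.00 | 129465.00 | 17010.00
web | 3680.00 | 8.00 | 133.00 | 29440.00 | 489440.00
top flange | 920.00 | -41.50 | 252.00 | -38180.00 | 231840.00
Σ | 6490.00 |  |  | 120725.00 | 738290.00
X̄ = 120725.00 / 6490.00 = 18.60 cm
Ȳ = 738290.00 / 6490.00 = 113.76 cm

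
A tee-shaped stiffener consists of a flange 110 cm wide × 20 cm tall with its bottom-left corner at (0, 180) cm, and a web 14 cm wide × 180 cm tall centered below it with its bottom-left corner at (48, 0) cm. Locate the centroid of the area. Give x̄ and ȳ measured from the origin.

x̄ = 55.00 cm, ȳ = 136.61 cm

web: A = 14 × 180 = 2520.00, centroid at (55.00, 90.00).
flange: A = 110 × 20 = 2200.00, centroid at (55.00, 190.00).
ΣA = 4720.00 cm², ΣAx̄ = 259600.00 cm³, ΣAȳ = 644800.00 cm³.
x̄ = 259600.00/4720.00 = 55.00 cm; ȳ = 644800.00/4720.00 = 136.61 cm.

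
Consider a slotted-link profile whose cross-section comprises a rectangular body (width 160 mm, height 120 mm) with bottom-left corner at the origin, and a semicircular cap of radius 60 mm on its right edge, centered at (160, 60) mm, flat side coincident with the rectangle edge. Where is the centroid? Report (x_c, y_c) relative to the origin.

rectangular body: A = 160 × 120 = 19200.00, centroid at (80.00, 60.00).
semicircular end: A = ½π·60² = 5654.87, centroid at (185.46, 60.00).
ΣA = 24854.87 mm², ΣAx_c = 2584778.68 mm³, ΣAy_c = 1491292.01 mm³.
x_c = 2584778.68/24854.87 = 103.99 mm; y_c = 1491292.01/24854.87 = 60.00 mm.

x_c = 103.99 mm, y_c = 60.00 mm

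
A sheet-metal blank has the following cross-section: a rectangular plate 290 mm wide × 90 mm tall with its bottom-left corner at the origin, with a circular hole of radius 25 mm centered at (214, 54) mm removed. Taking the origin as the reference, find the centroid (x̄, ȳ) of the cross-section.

plate: A = 290 × 90 = 26100.00, centroid at (145.00, 45.00).
hole: A = −π·25² = -1963.50, centroid at (214.00, 54.00).
ΣA = 24136.50 mm², ΣAx̄ = 3364311.98 mm³, ΣAȳ = 1068471.25 mm³.
x̄ = 3364311.98/24136.50 = 139.39 mm; ȳ = 1068471.25/24136.50 = 44.27 mm.

x̄ = 139.39 mm, ȳ = 44.27 mm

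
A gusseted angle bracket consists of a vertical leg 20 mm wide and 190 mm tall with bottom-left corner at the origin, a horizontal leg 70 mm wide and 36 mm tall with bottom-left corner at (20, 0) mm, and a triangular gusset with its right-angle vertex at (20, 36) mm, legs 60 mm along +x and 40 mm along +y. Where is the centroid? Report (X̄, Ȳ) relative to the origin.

Part | A | x̄ᵢ | ȳᵢ | A·x̄ᵢ | A·ȳᵢ
vertical leg | 3800.00 | 10.00 | 95.00 | 38000.00 | 361000.00
horizontal leg | 2520.00 | 55.00 | 18.00 | 138600.00 | 45360.00
gusset | 1200.00 | 40.00 | 49.33 | 48000.00 | 59200.00
Σ | 7520.00 |  |  | 224600.00 | 465560.00
X̄ = 224600.00 / 7520.00 = 29.87 mm
Ȳ = 465560.00 / 7520.00 = 61.91 mm

X̄ = 29.87 mm, Ȳ = 61.91 mm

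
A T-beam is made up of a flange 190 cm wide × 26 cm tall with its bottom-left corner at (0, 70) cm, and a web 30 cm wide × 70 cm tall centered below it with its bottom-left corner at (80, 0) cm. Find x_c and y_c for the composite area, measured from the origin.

x_c = 95.00 cm, y_c = 68.68 cm

Part | A | x̄ᵢ | ȳᵢ | A·x̄ᵢ | A·ȳᵢ
web | 2100.00 | 95.00 | 35.00 | 199500.00 | 73500.00
flange | 4940.00 | 95.00 | 83.00 | 469300.00 | 410020.00
Σ | 7040.00 |  |  | 668800.00 | 483520.00
x_c = 668800.00 / 7040.00 = 95.00 cm
y_c = 483520.00 / 7040.00 = 68.68 cm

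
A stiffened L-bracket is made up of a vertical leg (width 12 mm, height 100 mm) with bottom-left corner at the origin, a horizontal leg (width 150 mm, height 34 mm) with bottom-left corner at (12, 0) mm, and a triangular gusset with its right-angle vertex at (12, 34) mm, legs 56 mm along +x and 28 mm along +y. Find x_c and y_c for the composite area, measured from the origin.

vertical leg: A = 12 × 100 = 1200.00, centroid at (6.00, 50.00).
horizontal leg: A = 150 × 34 = 5100.00, centroid at (87.00, 17.00).
gusset: A = ½·56·28 = 784.00, centroid at (30.67, 43.33).
ΣA = 7084.00 mm²
ΣAx_c = (1200.00)(6.00) + (5100.00)(87.00) + (784.00)(30.67) = 474942.67 mm³
ΣAy_c = (1200.00)(50.00) + (5100.00)(17.00) + (784.00)(43.33) = 180673.33 mm³
x_c = 474942.67 / 7084.00 = 67.04 mm
y_c = 180673.33 / 7084.00 = 25.50 mm

x_c = 67.04 mm, y_c = 25.50 mm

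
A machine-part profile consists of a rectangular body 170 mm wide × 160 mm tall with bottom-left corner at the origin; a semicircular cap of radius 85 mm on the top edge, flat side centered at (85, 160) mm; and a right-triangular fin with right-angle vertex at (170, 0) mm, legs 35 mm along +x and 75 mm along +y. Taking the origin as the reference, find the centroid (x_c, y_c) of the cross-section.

x_c = 88.18 mm, y_c = 111.24 mm

rectangular body: A = 170 × 160 = 27200.00, centroid at (85.00, 80.00).
semicircular top: A = ½π·85² = 11349.00, centroid at (85.00, 196.08).
triangular fin: A = ½·35·75 = 1312.50, centroid at (181.67, 25.00).
ΣA = 39861.50 mm², ΣAx_c = 3515102.79 mm³, ΣAy_c = 4434069.72 mm³.
x_c = 3515102.79/39861.50 = 88.18 mm; y_c = 4434069.72/39861.50 = 111.24 mm.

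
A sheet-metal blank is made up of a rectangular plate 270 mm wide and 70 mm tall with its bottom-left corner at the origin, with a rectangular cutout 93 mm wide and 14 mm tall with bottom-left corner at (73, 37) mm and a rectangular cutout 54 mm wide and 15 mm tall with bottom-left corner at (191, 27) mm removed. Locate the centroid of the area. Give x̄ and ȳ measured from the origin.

plate: A = 270 × 70 = 18900.00, centroid at (135.00, 35.00).
hole 1: A = −(93 × 14) = -1302.00, centroid at (119.50, 44.00).
hole 2: A = −(54 × 15) = -810.00, centroid at (218.00, 34.50).
ΣA = 16788.00 mm², ΣAx̄ = 2219331.00 mm³, ΣAȳ = 576267.00 mm³.
x̄ = 2219331.00/16788.00 = 132.20 mm; ȳ = 576267.00/16788.00 = 34.33 mm.

x̄ = 132.20 mm, ȳ = 34.33 mm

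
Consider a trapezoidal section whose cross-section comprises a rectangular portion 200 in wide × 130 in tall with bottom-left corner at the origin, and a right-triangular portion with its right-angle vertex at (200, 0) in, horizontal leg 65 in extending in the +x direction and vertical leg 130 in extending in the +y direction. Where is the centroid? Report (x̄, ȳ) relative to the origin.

rectangular portion: A = 200 × 130 = 26000.00, centroid at (100.00, 65.00).
triangular portion: A = ½·65·130 = 4225.00, centroid at (221.67, 43.33).
ΣA = 30225.00 in², ΣAx̄ = 3536541.67 in³, ΣAȳ = 1873083.33 in³.
x̄ = 3536541.67/30225.00 = 117.01 in; ȳ = 1873083.33/30225.00 = 61.97 in.

x̄ = 117.01 in, ȳ = 61.97 in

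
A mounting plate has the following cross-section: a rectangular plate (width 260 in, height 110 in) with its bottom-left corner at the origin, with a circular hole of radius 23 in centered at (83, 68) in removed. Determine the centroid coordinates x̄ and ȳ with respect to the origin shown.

plate: A = 260 × 110 = 28600.00, centroid at (130.00, 55.00).
hole: A = −π·23² = -1661.90, centroid at (83.00, 68.00).
ΣA = 26938.10 in²
ΣAx̄ = (28600.00)(130.00) + (-1661.90)(83.00) = 3580062.09 in³
ΣAȳ = (28600.00)(55.00) + (-1661.90)(68.00) = 1459990.63 in³
x̄ = 3580062.09 / 26938.10 = 132.90 in
ȳ = 1459990.63 / 26938.10 = 54.20 in

x̄ = 132.90 in, ȳ = 54.20 in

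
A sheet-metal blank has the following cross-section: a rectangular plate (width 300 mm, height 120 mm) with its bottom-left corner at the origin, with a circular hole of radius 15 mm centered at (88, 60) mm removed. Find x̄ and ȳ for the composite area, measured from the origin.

plate: A = 300 × 120 = 36000.00, centroid at (150.00, 60.00).
hole: A = −π·15² = -706.86, centroid at (88.00, 60.00).
ΣA = 35293.14 mm², ΣAx̄ = 5337796.47 mm³, ΣAȳ = 2117588.50 mm³.
x̄ = 5337796.47/35293.14 = 151.24 mm; ȳ = 2117588.50/35293.14 = 60.00 mm.

x̄ = 151.24 mm, ȳ = 60.00 mm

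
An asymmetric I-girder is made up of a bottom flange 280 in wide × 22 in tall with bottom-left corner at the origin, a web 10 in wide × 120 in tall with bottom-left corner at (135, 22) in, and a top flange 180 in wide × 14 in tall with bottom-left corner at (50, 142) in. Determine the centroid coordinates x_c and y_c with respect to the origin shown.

x_c = 140.00 in, y_c = 54.82 in

bottom flange: A = 280 × 22 = 6160.00, centroid at (140.00, 11.00).
web: A = 10 × 120 = 1200.00, centroid at (140.00, 82.00).
top flange: A = 180 × 14 = 2520.00, centroid at (140.00, 149.00).
ΣA = 9880.00 in², ΣAx_c = 1383200.00 in³, ΣAy_c = 541640.00 in³.
x_c = 1383200.00/9880.00 = 140.00 in; y_c = 541640.00/9880.00 = 54.82 in.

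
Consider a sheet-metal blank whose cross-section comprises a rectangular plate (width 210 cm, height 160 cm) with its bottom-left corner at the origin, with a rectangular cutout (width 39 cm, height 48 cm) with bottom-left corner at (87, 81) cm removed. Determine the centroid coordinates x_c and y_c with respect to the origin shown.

x_c = 104.91 cm, y_c = 78.52 cm

plate: A = 210 × 160 = 33600.00, centroid at (105.00, 80.00).
hole: A = −(39 × 48) = -1872.00, centroid at (106.50, 105.00).
ΣA = 31728.00 cm²
ΣAx_c = (33600.00)(105.00) + (-1872.00)(106.50) = 3328632.00 cm³
ΣAy_c = (33600.00)(80.00) + (-1872.00)(105.00) = 2491440.00 cm³
x_c = 3328632.00 / 31728.00 = 104.91 cm
y_c = 2491440.00 / 31728.00 = 78.52 cm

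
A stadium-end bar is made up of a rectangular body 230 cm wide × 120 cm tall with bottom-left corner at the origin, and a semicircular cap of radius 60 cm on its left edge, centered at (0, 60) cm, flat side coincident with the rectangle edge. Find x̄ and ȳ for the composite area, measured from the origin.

Part | A | x̄ᵢ | ȳᵢ | A·x̄ᵢ | A·ȳᵢ
rectangular body | 27600.00 | 115.00 | 60.00 | 3174000.00 | 1656000.00
semicircular end | 5654.87 | -25.46 | 60.00 | -144000.00 | 339292.01
Σ | 33254.87 |  |  | 3030000.00 | 1995292.01
x̄ = 3030000.00 / 33254.87 = 91.11 cm
ȳ = 1995292.01 / 33254.87 = 60.00 cm

x̄ = 91.11 cm, ȳ = 60.00 cm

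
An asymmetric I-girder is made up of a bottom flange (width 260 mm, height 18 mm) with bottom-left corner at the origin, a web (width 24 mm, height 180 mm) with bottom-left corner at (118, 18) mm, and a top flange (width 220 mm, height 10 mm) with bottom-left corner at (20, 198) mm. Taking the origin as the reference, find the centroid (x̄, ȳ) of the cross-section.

Part | A | x̄ᵢ | ȳᵢ | A·x̄ᵢ | A·ȳᵢ
bottom flange | 4680.00 | 130.00 | 9.00 | 608400.00 | 42120.00
web | 4320.00 | 130.00 | 108.00 | 561600.00 | 466560.00
top flange | 2200.00 | 130.00 | 203.00 | 286000.00 | 446600.00
Σ | 11200.00 |  |  | 1456000.00 | 955280.00
x̄ = 1456000.00 / 11200.00 = 130.00 mm
ȳ = 955280.00 / 11200.00 = 85.29 mm

x̄ = 130.00 mm, ȳ = 85.29 mm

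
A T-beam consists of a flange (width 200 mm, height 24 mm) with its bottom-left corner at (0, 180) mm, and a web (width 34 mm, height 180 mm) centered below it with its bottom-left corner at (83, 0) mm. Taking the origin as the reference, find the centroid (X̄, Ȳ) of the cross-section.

web: A = 34 × 180 = 6120.00, centroid at (100.00, 90.00).
flange: A = 200 × 24 = 4800.00, centroid at (100.00, 192.00).
ΣA = 10920.00 mm²
ΣAX̄ = (6120.00)(100.00) + (4800.00)(100.00) = 1092000.00 mm³
ΣAȲ = (6120.00)(90.00) + (4800.00)(192.00) = 1472400.00 mm³
X̄ = 1092000.00 / 10920.00 = 100.00 mm
Ȳ = 1472400.00 / 10920.00 = 134.84 mm

X̄ = 100.00 mm, Ȳ = 134.84 mm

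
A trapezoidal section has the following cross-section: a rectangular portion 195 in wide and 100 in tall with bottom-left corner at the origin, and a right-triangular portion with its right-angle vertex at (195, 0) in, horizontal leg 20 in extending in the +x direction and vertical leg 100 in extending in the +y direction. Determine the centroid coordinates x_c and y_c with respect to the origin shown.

x_c = 102.58 in, y_c = 49.19 in

rectangular portion: A = 195 × 100 = 19500.00, centroid at (97.50, 50.00).
triangular portion: A = ½·20·100 = 1000.00, centroid at (201.67, 33.33).
ΣA = 20500.00 in²
ΣAx_c = (19500.00)(97.50) + (1000.00)(201.67) = 2102916.67 in³
ΣAy_c = (19500.00)(50.00) + (1000.00)(33.33) = 1008333.33 in³
x_c = 2102916.67 / 20500.00 = 102.58 in
y_c = 1008333.33 / 20500.00 = 49.19 in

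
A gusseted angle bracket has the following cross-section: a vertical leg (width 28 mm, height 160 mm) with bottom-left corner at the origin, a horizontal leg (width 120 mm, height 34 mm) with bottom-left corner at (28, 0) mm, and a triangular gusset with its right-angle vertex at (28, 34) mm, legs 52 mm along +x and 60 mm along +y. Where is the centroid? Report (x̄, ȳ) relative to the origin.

x̄ = 48.66 mm, ȳ = 50.59 mm

vertical leg: A = 28 × 160 = 4480.00, centroid at (14.00, 80.00).
horizontal leg: A = 120 × 34 = 4080.00, centroid at (88.00, 17.00).
gusset: A = ½·52·60 = 1560.00, centroid at (45.33, 54.00).
ΣA = 10120.00 mm²
ΣAx̄ = (4480.00)(14.00) + (4080.00)(88.00) + (1560.00)(45.33) = 492480.00 mm³
ΣAȳ = (4480.00)(80.00) + (4080.00)(17.00) + (1560.00)(54.00) = 512000.00 mm³
x̄ = 492480.00 / 10120.00 = 48.66 mm
ȳ = 512000.00 / 10120.00 = 50.59 mm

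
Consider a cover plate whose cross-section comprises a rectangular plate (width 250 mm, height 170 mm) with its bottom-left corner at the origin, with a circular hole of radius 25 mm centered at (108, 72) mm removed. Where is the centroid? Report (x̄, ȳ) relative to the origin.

x̄ = 125.82 mm, ȳ = 85.63 mm

Part | A | x̄ᵢ | ȳᵢ | A·x̄ᵢ | A·ȳᵢ
plate | 42500.00 | 125.00 | 85.00 | 5312500.00 | 3612500.00
hole | -1963.50 | 108.00 | 72.00 | -212057.50 | -141371.67
Σ | 40536.50 |  |  | 5100442.50 | 3471128.33
x̄ = 5100442.50 / 40536.50 = 125.82 mm
ȳ = 3471128.33 / 40536.50 = 85.63 mm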